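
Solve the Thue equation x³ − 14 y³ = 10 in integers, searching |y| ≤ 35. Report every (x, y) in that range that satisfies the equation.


The equation is x³ - 14y³ = 10. For fixed y, x³ = 14·y³ + 10, so a solution requires the RHS to be a perfect cube.
Strategy: iterate y from -35 to 35, compute RHS = 14·y³ + 10, and check whether it is a (positive or negative) perfect cube.
Check small values of y:
  y = 0: RHS = 10 is not a perfect cube.
  y = 1: RHS = 24 is not a perfect cube.
  y = -1: RHS = -4 is not a perfect cube.
  y = 2: RHS = 122 is not a perfect cube.
  y = -2: RHS = -102 is not a perfect cube.
  y = 3: RHS = 388 is not a perfect cube.
  y = -3: RHS = -368 is not a perfect cube.
Continuing the search up to |y| = 35 finds no solutions either.
No (x, y) in the scanned range satisfies the equation.

No integer solutions with |y| ≤ 35.


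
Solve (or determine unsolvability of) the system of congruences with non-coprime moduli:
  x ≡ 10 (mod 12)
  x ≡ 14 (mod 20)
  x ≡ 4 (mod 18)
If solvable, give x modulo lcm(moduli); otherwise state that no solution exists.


Moduli 12, 20, 18 are not pairwise coprime, so CRT works modulo lcm(m_i) when all pairwise compatibility conditions hold.
Pairwise compatibility: gcd(m_i, m_j) must divide a_i - a_j for every pair.
Merge one congruence at a time:
  Start: x ≡ 10 (mod 12).
  Combine with x ≡ 14 (mod 20): gcd(12, 20) = 4; 14 - 10 = 4, which IS divisible by 4, so compatible.
    Write x = 10 + 12·t and substitute into x ≡ 14 (mod 20): 12·t ≡ 14 − 10 = 4 (mod 20).
    Divide the congruence (and modulus) by g = 4: 3·t ≡ 1 (mod 5).
    The inverse of 3 mod 5 is 2 (since 3·2 = 6 = 1·5 + 1), so t ≡ 2·1 = 2 ≡ 2 (mod 5).
    Then x = 10 + 12·2 = 34, valid modulo lcm(12, 20) = 60: x ≡ 34 (mod 60).
  Combine with x ≡ 4 (mod 18): gcd(60, 18) = 6; 4 - 34 = -30, which IS divisible by 6, so compatible.
    Write x = 34 + 60·t and substitute into x ≡ 4 (mod 18): 60·t ≡ 4 − 34 = -30 (mod 18).
    Divide the congruence (and modulus) by g = 6: 10·t ≡ -5 (mod 3).
    Reduce coefficients mod 3: 1·t ≡ 1 (mod 3).
    So t ≡ 1 (mod 3).
    Then x = 34 + 60·1 = 94, valid modulo lcm(60, 18) = 180: x ≡ 94 (mod 180).
Verify: 94 mod 12 = 10, 94 mod 20 = 14, 94 mod 18 = 4.

x ≡ 94 (mod 180).


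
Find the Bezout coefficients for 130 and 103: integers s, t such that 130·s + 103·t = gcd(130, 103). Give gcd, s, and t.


Euclidean algorithm on (130, 103) — divide until remainder is 0:
  130 = 1 · 103 + 27
  103 = 3 · 27 + 22
  27 = 1 · 22 + 5
  22 = 4 · 5 + 2
  5 = 2 · 2 + 1
  2 = 2 · 1 + 0
gcd(130, 103) = 1.
Track Bezout coefficients alongside the remainders: start with r₀ = 130 = a·1 + b·0 (s = 1, t = 0) and r₁ = 103 = a·0 + b·1 (s = 0, t = 1); each new remainder r_{k+1} = r_{k-1} − q_k·r_k inherits s_{k+1} = s_{k-1} − q_k·s_k, t_{k+1} = t_{k-1} − q_k·t_k, so r_k = a·s_k + b·t_k at every step:
  q = 1: r = 27, s = 1 − 1·0 = 1, t = 0 − 1·1 = -1  (check: 130·1 + 103·(-1) = 27)
  q = 3: r = 22, s = 0 − 3·1 = -3, t = 1 − 3·(-1) = 4  (check: 130·(-3) + 103·4 = 22)
  q = 1: r = 5, s = 1 − 1·(-3) = 4, t = -1 − 1·4 = -5  (check: 130·4 + 103·(-5) = 5)
  q = 4: r = 2, s = -3 − 4·4 = -19, t = 4 − 4·(-5) = 24  (check: 130·(-19) + 103·24 = 2)
  q = 2: r = 1, s = 4 − 2·(-19) = 42, t = -5 − 2·24 = -53  (check: 130·42 + 103·(-53) = 1)
The row with r = 1 (the gcd) gives the Bezout coefficients s = 42, t = -53.
Result: 130 · (42) + 103 · (-53) = 1.

gcd(130, 103) = 1; s = 42, t = -53 (check: 130·42 + 103·(-53) = 1).


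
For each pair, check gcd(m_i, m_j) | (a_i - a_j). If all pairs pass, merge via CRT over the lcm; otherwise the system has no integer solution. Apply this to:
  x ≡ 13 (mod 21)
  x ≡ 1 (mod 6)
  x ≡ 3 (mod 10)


Moduli 21, 6, 10 are not pairwise coprime, so CRT works modulo lcm(m_i) when all pairwise compatibility conditions hold.
Pairwise compatibility: gcd(m_i, m_j) must divide a_i - a_j for every pair.
Merge one congruence at a time:
  Start: x ≡ 13 (mod 21).
  Combine with x ≡ 1 (mod 6): gcd(21, 6) = 3; 1 - 13 = -12, which IS divisible by 3, so compatible.
    Write x = 13 + 21·t and substitute into x ≡ 1 (mod 6): 21·t ≡ 1 − 13 = -12 (mod 6).
    Divide the congruence (and modulus) by g = 3: 7·t ≡ -4 (mod 2).
    Reduce coefficients mod 2: 1·t ≡ 0 (mod 2).
    So t ≡ 0 (mod 2).
    Then x = 13 + 21·0 = 13, valid modulo lcm(21, 6) = 42: x ≡ 13 (mod 42).
  Combine with x ≡ 3 (mod 10): gcd(42, 10) = 2; 3 - 13 = -10, which IS divisible by 2, so compatible.
    Write x = 13 + 42·t and substitute into x ≡ 3 (mod 10): 42·t ≡ 3 − 13 = -10 (mod 10).
    Divide the congruence (and modulus) by g = 2: 21·t ≡ -5 (mod 5).
    Reduce coefficients mod 5: 1·t ≡ 0 (mod 5).
    So t ≡ 0 (mod 5).
    Then x = 13 + 42·0 = 13, valid modulo lcm(42, 10) = 210: x ≡ 13 (mod 210).
Verify: 13 mod 21 = 13, 13 mod 6 = 1, 13 mod 10 = 3.

x ≡ 13 (mod 210).


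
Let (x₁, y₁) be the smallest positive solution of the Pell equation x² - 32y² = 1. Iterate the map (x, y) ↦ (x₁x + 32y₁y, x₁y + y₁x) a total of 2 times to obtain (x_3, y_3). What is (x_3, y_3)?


Step 1: Find the fundamental solution (x₁, y₁) of x² - 32y² = 1.
  Expand √32 as a continued fraction. a₀ = ⌊√32⌋ = 5; iterate m_{k+1} = d_k·a_k − m_k, d_{k+1} = (32 − m_{k+1}²)/d_k, a_{k+1} = ⌊(a₀ + m_{k+1})/d_{k+1}⌋ (starting m₀ = 0, d₀ = 1), with convergents p_k = a_k·p_{k-1} + p_{k-2}, q_k = a_k·q_{k-1} + q_{k-2} (p₋₁ = 1, q₋₁ = 0):
  k = 0: a₀ = 5; p₀/q₀ = 5/1; p₀² − 32·q₀² = 25 − 32 = -7.
  k = 1: m = 5, d = 7, a = ⌊(5 + 5)/7⌋ = 1; p/q = (1·5 + 1)/(1·1 + 0) = 6/1; p² − 32·q² = 36 − 32 = 4.
  k = 2: m = 2, d = 4, a = ⌊(5 + 2)/4⌋ = 1; p/q = (1·6 + 5)/(1·1 + 1) = 11/2; p² − 32·q² = 121 − 128 = -7.
  k = 3: m = 2, d = 7, a = ⌊(5 + 2)/7⌋ = 1; p/q = (1·11 + 6)/(1·2 + 1) = 17/3; p² − 32·q² = 289 − 288 = 1.
  The first convergent with p² − 32·q² = 1 gives the fundamental solution (x₁, y₁) = (17, 3).
Step 2: Apply the recurrence (x_{n+1}, y_{n+1}) = (x₁x_n + 32y₁y_n, x₁y_n + y₁x_n) repeatedly.
  From (x_1, y_1) = (17, 3): x_2 = 17·17 + 32·3·3 = 577; y_2 = 17·3 + 3·17 = 102.
  From (x_2, y_2) = (577, 102): x_3 = 17·577 + 32·3·102 = 19601; y_3 = 17·102 + 3·577 = 3465.
Step 3: Verify x_3² - 32·y_3² = 384199201 - 384199200 = 1 (should be 1). ✓

(x_1, y_1) = (17, 3); (x_3, y_3) = (19601, 3465).


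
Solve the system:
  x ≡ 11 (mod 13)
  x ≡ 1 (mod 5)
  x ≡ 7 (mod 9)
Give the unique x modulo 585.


Moduli 13, 5, 9 are pairwise coprime; by CRT there is a unique solution modulo M = 13 · 5 · 9 = 585.
Solve pairwise, accumulating the modulus:
  Start with x ≡ 11 (mod 13).
  Combine with x ≡ 1 (mod 5): since gcd(13, 5) = 1, we get a unique residue mod 65.
    Write x = 11 + 13·t and substitute into x ≡ 1 (mod 5): 13·t ≡ 1 − 11 = -10 (mod 5).
    Reduce coefficients mod 5: 3·t ≡ 0 (mod 5).
    The inverse of 3 mod 5 is 2 (since 3·2 = 6 = 1·5 + 1), so t ≡ 2·0 = 0 ≡ 0 (mod 5).
    Then x = 11 + 13·0 = 11, valid modulo lcm(13, 5) = 65: x ≡ 11 (mod 65).
  Combine with x ≡ 7 (mod 9): since gcd(65, 9) = 1, we get a unique residue mod 585.
    Write x = 11 + 65·t and substitute into x ≡ 7 (mod 9): 65·t ≡ 7 − 11 = -4 (mod 9).
    Reduce coefficients mod 9: 2·t ≡ 5 (mod 9).
    The inverse of 2 mod 9 is 5 (since 2·5 = 10 = 1·9 + 1), so t ≡ 5·5 = 25 ≡ 7 (mod 9).
    Then x = 11 + 65·7 = 466, valid modulo lcm(65, 9) = 585: x ≡ 466 (mod 585).
Verify: 466 mod 13 = 11 ✓, 466 mod 5 = 1 ✓, 466 mod 9 = 7 ✓.

x ≡ 466 (mod 585).


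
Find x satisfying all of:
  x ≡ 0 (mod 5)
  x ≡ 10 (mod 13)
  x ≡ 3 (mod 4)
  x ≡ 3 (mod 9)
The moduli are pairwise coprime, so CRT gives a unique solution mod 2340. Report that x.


Product of moduli M = 5 · 13 · 4 · 9 = 2340.
Merge one congruence at a time:
  Start: x ≡ 0 (mod 5).
  Combine with x ≡ 10 (mod 13); new modulus lcm = 65.
    Write x = 0 + 5·t and substitute into x ≡ 10 (mod 13): 5·t ≡ 10 − 0 = 10 (mod 13).
    The inverse of 5 mod 13 is 8 (since 5·8 = 40 = 3·13 + 1), so t ≡ 8·10 = 80 ≡ 2 (mod 13).
    Then x = 0 + 5·2 = 10, valid modulo lcm(5, 13) = 65: x ≡ 10 (mod 65).
  Combine with x ≡ 3 (mod 4); new modulus lcm = 260.
    Write x = 10 + 65·t and substitute into x ≡ 3 (mod 4): 65·t ≡ 3 − 10 = -7 (mod 4).
    Reduce coefficients mod 4: 1·t ≡ 1 (mod 4).
    So t ≡ 1 (mod 4).
    Then x = 10 + 65·1 = 75, valid modulo lcm(65, 4) = 260: x ≡ 75 (mod 260).
  Combine with x ≡ 3 (mod 9); new modulus lcm = 2340.
    Write x = 75 + 260·t and substitute into x ≡ 3 (mod 9): 260·t ≡ 3 − 75 = -72 (mod 9).
    Reduce coefficients mod 9: 8·t ≡ 0 (mod 9).
    The inverse of 8 mod 9 is 8 (since 8·8 = 64 = 7·9 + 1), so t ≡ 8·0 = 0 ≡ 0 (mod 9).
    Then x = 75 + 260·0 = 75, valid modulo lcm(260, 9) = 2340: x ≡ 75 (mod 2340).
Verify against each original: 75 mod 5 = 0, 75 mod 13 = 10, 75 mod 4 = 3, 75 mod 9 = 3.

x ≡ 75 (mod 2340).


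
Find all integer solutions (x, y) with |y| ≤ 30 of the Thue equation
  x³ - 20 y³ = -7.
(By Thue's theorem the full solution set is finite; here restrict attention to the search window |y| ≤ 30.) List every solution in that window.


The equation is x³ - 20y³ = -7. For fixed y, x³ = 20·y³ − 7, so a solution requires the RHS to be a perfect cube.
Strategy: iterate y from -30 to 30, compute RHS = 20·y³ − 7, and check whether it is a (positive or negative) perfect cube.
Check small values of y:
  y = 0: RHS = -7 is not a perfect cube.
  y = 1: RHS = 13 is not a perfect cube.
  y = -1: RHS = -27 = (-3)³ ⇒ x = -3 works.
  y = 2: RHS = 153 is not a perfect cube.
  y = -2: RHS = -167 is not a perfect cube.
  y = 3: RHS = 533 is not a perfect cube.
  y = -3: RHS = -547 is not a perfect cube.
Continuing the search up to |y| = 30 finds no further solutions beyond those listed.
Collected solutions: (-3, -1).

Solutions (with |y| ≤ 30): (-3, -1).


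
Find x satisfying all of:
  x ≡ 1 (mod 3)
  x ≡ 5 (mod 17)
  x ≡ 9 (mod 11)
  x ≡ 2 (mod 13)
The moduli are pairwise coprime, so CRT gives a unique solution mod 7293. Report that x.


Product of moduli M = 3 · 17 · 11 · 13 = 7293.
Merge one congruence at a time:
  Start: x ≡ 1 (mod 3).
  Combine with x ≡ 5 (mod 17); new modulus lcm = 51.
    Write x = 1 + 3·t and substitute into x ≡ 5 (mod 17): 3·t ≡ 5 − 1 = 4 (mod 17).
    The inverse of 3 mod 17 is 6 (since 3·6 = 18 = 1·17 + 1), so t ≡ 6·4 = 24 ≡ 7 (mod 17).
    Then x = 1 + 3·7 = 22, valid modulo lcm(3, 17) = 51: x ≡ 22 (mod 51).
  Combine with x ≡ 9 (mod 11); new modulus lcm = 561.
    Write x = 22 + 51·t and substitute into x ≡ 9 (mod 11): 51·t ≡ 9 − 22 = -13 (mod 11).
    Reduce coefficients mod 11: 7·t ≡ 9 (mod 11).
    The inverse of 7 mod 11 is 8 (since 7·8 = 56 = 5·11 + 1), so t ≡ 8·9 = 72 ≡ 6 (mod 11).
    Then x = 22 + 51·6 = 328, valid modulo lcm(51, 11) = 561: x ≡ 328 (mod 561).
  Combine with x ≡ 2 (mod 13); new modulus lcm = 7293.
    Write x = 328 + 561·t and substitute into x ≡ 2 (mod 13): 561·t ≡ 2 − 328 = -326 (mod 13).
    Reduce coefficients mod 13: 2·t ≡ 12 (mod 13).
    The inverse of 2 mod 13 is 7 (since 2·7 = 14 = 1·13 + 1), so t ≡ 7·12 = 84 ≡ 6 (mod 13).
    Then x = 328 + 561·6 = 3694, valid modulo lcm(561, 13) = 7293: x ≡ 3694 (mod 7293).
Verify against each original: 3694 mod 3 = 1, 3694 mod 17 = 5, 3694 mod 11 = 9, 3694 mod 13 = 2.

x ≡ 3694 (mod 7293).


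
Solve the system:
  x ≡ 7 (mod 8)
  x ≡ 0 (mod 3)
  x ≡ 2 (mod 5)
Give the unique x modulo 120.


Moduli 8, 3, 5 are pairwise coprime; by CRT there is a unique solution modulo M = 8 · 3 · 5 = 120.
Solve pairwise, accumulating the modulus:
  Start with x ≡ 7 (mod 8).
  Combine with x ≡ 0 (mod 3): since gcd(8, 3) = 1, we get a unique residue mod 24.
    Write x = 7 + 8·t and substitute into x ≡ 0 (mod 3): 8·t ≡ 0 − 7 = -7 (mod 3).
    Reduce coefficients mod 3: 2·t ≡ 2 (mod 3).
    The inverse of 2 mod 3 is 2 (since 2·2 = 4 = 1·3 + 1), so t ≡ 2·2 = 4 ≡ 1 (mod 3).
    Then x = 7 + 8·1 = 15, valid modulo lcm(8, 3) = 24: x ≡ 15 (mod 24).
  Combine with x ≡ 2 (mod 5): since gcd(24, 5) = 1, we get a unique residue mod 120.
    Write x = 15 + 24·t and substitute into x ≡ 2 (mod 5): 24·t ≡ 2 − 15 = -13 (mod 5).
    Reduce coefficients mod 5: 4·t ≡ 2 (mod 5).
    The inverse of 4 mod 5 is 4 (since 4·4 = 16 = 3·5 + 1), so t ≡ 4·2 = 8 ≡ 3 (mod 5).
    Then x = 15 + 24·3 = 87, valid modulo lcm(24, 5) = 120: x ≡ 87 (mod 120).
Verify: 87 mod 8 = 7 ✓, 87 mod 3 = 0 ✓, 87 mod 5 = 2 ✓.

x ≡ 87 (mod 120).


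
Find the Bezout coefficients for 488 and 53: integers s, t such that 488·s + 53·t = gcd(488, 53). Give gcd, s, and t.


Euclidean algorithm on (488, 53) — divide until remainder is 0:
  488 = 9 · 53 + 11
  53 = 4 · 11 + 9
  11 = 1 · 9 + 2
  9 = 4 · 2 + 1
  2 = 2 · 1 + 0
gcd(488, 53) = 1.
Track Bezout coefficients alongside the remainders: start with r₀ = 488 = a·1 + b·0 (s = 1, t = 0) and r₁ = 53 = a·0 + b·1 (s = 0, t = 1); each new remainder r_{k+1} = r_{k-1} − q_k·r_k inherits s_{k+1} = s_{k-1} − q_k·s_k, t_{k+1} = t_{k-1} − q_k·t_k, so r_k = a·s_k + b·t_k at every step:
  q = 9: r = 11, s = 1 − 9·0 = 1, t = 0 − 9·1 = -9  (check: 488·1 + 53·(-9) = 11)
  q = 4: r = 9, s = 0 − 4·1 = -4, t = 1 − 4·(-9) = 37  (check: 488·(-4) + 53·37 = 9)
  q = 1: r = 2, s = 1 − 1·(-4) = 5, t = -9 − 1·37 = -46  (check: 488·5 + 53·(-46) = 2)
  q = 4: r = 1, s = -4 − 4·5 = -24, t = 37 − 4·(-46) = 221  (check: 488·(-24) + 53·221 = 1)
The row with r = 1 (the gcd) gives the Bezout coefficients s = -24, t = 221.
Result: 488 · (-24) + 53 · (221) = 1.

gcd(488, 53) = 1; s = -24, t = 221 (check: 488·(-24) + 53·221 = 1).


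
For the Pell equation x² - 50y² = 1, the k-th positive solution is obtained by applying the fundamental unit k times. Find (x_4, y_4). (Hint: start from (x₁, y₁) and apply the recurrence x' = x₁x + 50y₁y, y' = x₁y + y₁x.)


Step 1: Find the fundamental solution (x₁, y₁) of x² - 50y² = 1.
  Expand √50 as a continued fraction. a₀ = ⌊√50⌋ = 7; iterate m_{k+1} = d_k·a_k − m_k, d_{k+1} = (50 − m_{k+1}²)/d_k, a_{k+1} = ⌊(a₀ + m_{k+1})/d_{k+1}⌋ (starting m₀ = 0, d₀ = 1), with convergents p_k = a_k·p_{k-1} + p_{k-2}, q_k = a_k·q_{k-1} + q_{k-2} (p₋₁ = 1, q₋₁ = 0):
  k = 0: a₀ = 7; p₀/q₀ = 7/1; p₀² − 50·q₀² = 49 − 50 = -1.
  k = 1: m = 7, d = 1, a = ⌊(7 + 7)/1⌋ = 14; p/q = (14·7 + 1)/(14·1 + 0) = 99/14; p² − 50·q² = 9801 − 9800 = 1.
  The first convergent with p² − 50·q² = 1 gives the fundamental solution (x₁, y₁) = (99, 14).
Step 2: Apply the recurrence (x_{n+1}, y_{n+1}) = (x₁x_n + 50y₁y_n, x₁y_n + y₁x_n) repeatedly.
  From (x_1, y_1) = (99, 14): x_2 = 99·99 + 50·14·14 = 19601; y_2 = 99·14 + 14·99 = 2772.
  From (x_2, y_2) = (19601, 2772): x_3 = 99·19601 + 50·14·2772 = 3880899; y_3 = 99·2772 + 14·19601 = 548842.
  From (x_3, y_3) = (3880899, 548842): x_4 = 99·3880899 + 50·14·548842 = 768398401; y_4 = 99·548842 + 14·3880899 = 108667944.
Step 3: Verify x_4² - 50·y_4² = 590436102659356801 - 590436102659356800 = 1 (should be 1). ✓

(x_1, y_1) = (99, 14); (x_4, y_4) = (768398401, 108667944).


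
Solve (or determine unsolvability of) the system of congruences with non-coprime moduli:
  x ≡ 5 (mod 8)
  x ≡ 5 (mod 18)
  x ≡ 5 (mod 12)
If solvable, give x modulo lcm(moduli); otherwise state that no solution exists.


Moduli 8, 18, 12 are not pairwise coprime, so CRT works modulo lcm(m_i) when all pairwise compatibility conditions hold.
Pairwise compatibility: gcd(m_i, m_j) must divide a_i - a_j for every pair.
Merge one congruence at a time:
  Start: x ≡ 5 (mod 8).
  Combine with x ≡ 5 (mod 18): gcd(8, 18) = 2; 5 - 5 = 0, which IS divisible by 2, so compatible.
    Write x = 5 + 8·t and substitute into x ≡ 5 (mod 18): 8·t ≡ 5 − 5 = 0 (mod 18).
    Divide the congruence (and modulus) by g = 2: 4·t ≡ 0 (mod 9).
    The inverse of 4 mod 9 is 7 (since 4·7 = 28 = 3·9 + 1), so t ≡ 7·0 = 0 ≡ 0 (mod 9).
    Then x = 5 + 8·0 = 5, valid modulo lcm(8, 18) = 72: x ≡ 5 (mod 72).
  Combine with x ≡ 5 (mod 12): gcd(72, 12) = 12; 5 - 5 = 0, which IS divisible by 12, so compatible.
    Write x = 5 + 72·t and substitute into x ≡ 5 (mod 12): 72·t ≡ 5 − 5 = 0 (mod 12).
    Divide the congruence (and modulus) by g = 12: 6·t ≡ 0 (mod 1).
    Modulo 1 every t works; take t = 0.
    Then x = 5 + 72·0 = 5, valid modulo lcm(72, 12) = 72: x ≡ 5 (mod 72).
Verify: 5 mod 8 = 5, 5 mod 18 = 5, 5 mod 12 = 5.

x ≡ 5 (mod 72).


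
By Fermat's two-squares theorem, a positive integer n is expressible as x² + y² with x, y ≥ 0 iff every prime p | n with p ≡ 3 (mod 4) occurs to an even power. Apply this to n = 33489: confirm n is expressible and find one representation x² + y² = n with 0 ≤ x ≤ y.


Step 1: Factor n = 33489 = 3^2 · 61^2.
Step 2: Check the mod-4 condition on each prime factor: 3 ≡ 3 (mod 4), exponent 2 (must be even); 61 ≡ 1 (mod 4), exponent 2.
All primes ≡ 3 (mod 4) appear to even exponent (or don't appear), so by the two-squares theorem n IS expressible as a sum of two squares.
Step 3: Build a representation. Group n = k² · m with k = 3 and m = 61 · 61 = 3721 (a product of primes ≡ 1 (mod 4)); a representation of m scales to one of n via (k·x)² + (k·y)² = k²(x² + y²). Each prime p ≡ 1 (mod 4) is itself a sum of two squares; find a² by testing p − a² for a perfect square:
  61: 61 − 1² = 60, 61 − 2² = 57, 61 − 3² = 52, 61 − 4² = 45, 61 − 5² = 36 = 6² ⇒ 61 = 5² + 6².
  Combine using the Brahmagupta–Fibonacci identity (a² + b²)(c² + d²) = (ac − bd)² + (ad + bc)² = (ac + bd)² + (ad − bc)²:
  61 · 61 = 3721: from (5² + 6²)(5² + 6²), take (5·5 − 6·6, 5·6 + 6·5) = (25 − 36, 30 + 30) = (-11, 60); dropping signs (only squares matter) gives (11, 60); check 11² + 60² = 121 + 3600 = 3721 ✓.
  Scale by k = 3: (3·11, 3·60) = (33, 180).
Step 4: Order so x ≤ y and verify: 33² + 180² = 1089 + 32400 = 33489 = n. ✓

n = 33489 = 33² + 180² (one valid representation with x ≤ y).


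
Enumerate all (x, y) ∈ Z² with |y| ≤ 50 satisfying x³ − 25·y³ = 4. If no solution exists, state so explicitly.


The equation is x³ - 25y³ = 4. For fixed y, x³ = 25·y³ + 4, so a solution requires the RHS to be a perfect cube.
Strategy: iterate y from -50 to 50, compute RHS = 25·y³ + 4, and check whether it is a (positive or negative) perfect cube.
Check small values of y:
  y = 0: RHS = 4 is not a perfect cube.
  y = 1: RHS = 29 is not a perfect cube.
  y = -1: RHS = -21 is not a perfect cube.
  y = 2: RHS = 204 is not a perfect cube.
  y = -2: RHS = -196 is not a perfect cube.
  y = 3: RHS = 679 is not a perfect cube.
  y = -3: RHS = -671 is not a perfect cube.
Continuing the search up to |y| = 50 finds no solutions either.
No (x, y) in the scanned range satisfies the equation.

No integer solutions with |y| ≤ 50.


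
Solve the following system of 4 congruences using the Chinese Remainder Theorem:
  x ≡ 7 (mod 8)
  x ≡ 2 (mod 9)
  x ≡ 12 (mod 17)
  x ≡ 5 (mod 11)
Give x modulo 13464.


Product of moduli M = 8 · 9 · 17 · 11 = 13464.
Merge one congruence at a time:
  Start: x ≡ 7 (mod 8).
  Combine with x ≡ 2 (mod 9); new modulus lcm = 72.
    Write x = 7 + 8·t and substitute into x ≡ 2 (mod 9): 8·t ≡ 2 − 7 = -5 (mod 9).
    Reduce coefficients mod 9: 8·t ≡ 4 (mod 9).
    The inverse of 8 mod 9 is 8 (since 8·8 = 64 = 7·9 + 1), so t ≡ 8·4 = 32 ≡ 5 (mod 9).
    Then x = 7 + 8·5 = 47, valid modulo lcm(8, 9) = 72: x ≡ 47 (mod 72).
  Combine with x ≡ 12 (mod 17); new modulus lcm = 1224.
    Write x = 47 + 72·t and substitute into x ≡ 12 (mod 17): 72·t ≡ 12 − 47 = -35 (mod 17).
    Reduce coefficients mod 17: 4·t ≡ 16 (mod 17).
    The inverse of 4 mod 17 is 13 (since 4·13 = 52 = 3·17 + 1), so t ≡ 13·16 = 208 ≡ 4 (mod 17).
    Then x = 47 + 72·4 = 335, valid modulo lcm(72, 17) = 1224: x ≡ 335 (mod 1224).
  Combine with x ≡ 5 (mod 11); new modulus lcm = 13464.
    Write x = 335 + 1224·t and substitute into x ≡ 5 (mod 11): 1224·t ≡ 5 − 335 = -330 (mod 11).
    Reduce coefficients mod 11: 3·t ≡ 0 (mod 11).
    The inverse of 3 mod 11 is 4 (since 3·4 = 12 = 1·11 + 1), so t ≡ 4·0 = 0 ≡ 0 (mod 11).
    Then x = 335 + 1224·0 = 335, valid modulo lcm(1224, 11) = 13464: x ≡ 335 (mod 13464).
Verify against each original: 335 mod 8 = 7, 335 mod 9 = 2, 335 mod 17 = 12, 335 mod 11 = 5.

x ≡ 335 (mod 13464).


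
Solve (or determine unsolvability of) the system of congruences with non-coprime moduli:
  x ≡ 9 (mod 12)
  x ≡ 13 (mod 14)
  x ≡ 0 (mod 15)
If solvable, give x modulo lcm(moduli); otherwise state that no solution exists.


Moduli 12, 14, 15 are not pairwise coprime, so CRT works modulo lcm(m_i) when all pairwise compatibility conditions hold.
Pairwise compatibility: gcd(m_i, m_j) must divide a_i - a_j for every pair.
Merge one congruence at a time:
  Start: x ≡ 9 (mod 12).
  Combine with x ≡ 13 (mod 14): gcd(12, 14) = 2; 13 - 9 = 4, which IS divisible by 2, so compatible.
    Write x = 9 + 12·t and substitute into x ≡ 13 (mod 14): 12·t ≡ 13 − 9 = 4 (mod 14).
    Divide the congruence (and modulus) by g = 2: 6·t ≡ 2 (mod 7).
    The inverse of 6 mod 7 is 6 (since 6·6 = 36 = 5·7 + 1), so t ≡ 6·2 = 12 ≡ 5 (mod 7).
    Then x = 9 + 12·5 = 69, valid modulo lcm(12, 14) = 84: x ≡ 69 (mod 84).
  Combine with x ≡ 0 (mod 15): gcd(84, 15) = 3; 0 - 69 = -69, which IS divisible by 3, so compatible.
    Write x = 69 + 84·t and substitute into x ≡ 0 (mod 15): 84·t ≡ 0 − 69 = -69 (mod 15).
    Divide the congruence (and modulus) by g = 3: 28·t ≡ -23 (mod 5).
    Reduce coefficients mod 5: 3·t ≡ 2 (mod 5).
    The inverse of 3 mod 5 is 2 (since 3·2 = 6 = 1·5 + 1), so t ≡ 2·2 = 4 ≡ 4 (mod 5).
    Then x = 69 + 84·4 = 405, valid modulo lcm(84, 15) = 420: x ≡ 405 (mod 420).
Verify: 405 mod 12 = 9, 405 mod 14 = 13, 405 mod 15 = 0.

x ≡ 405 (mod 420).


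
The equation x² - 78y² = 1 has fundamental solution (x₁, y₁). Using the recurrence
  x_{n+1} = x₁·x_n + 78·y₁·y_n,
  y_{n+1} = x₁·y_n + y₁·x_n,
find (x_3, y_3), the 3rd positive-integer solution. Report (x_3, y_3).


Step 1: Find the fundamental solution (x₁, y₁) of x² - 78y² = 1.
  Expand √78 as a continued fraction. a₀ = ⌊√78⌋ = 8; iterate m_{k+1} = d_k·a_k − m_k, d_{k+1} = (78 − m_{k+1}²)/d_k, a_{k+1} = ⌊(a₀ + m_{k+1})/d_{k+1}⌋ (starting m₀ = 0, d₀ = 1), with convergents p_k = a_k·p_{k-1} + p_{k-2}, q_k = a_k·q_{k-1} + q_{k-2} (p₋₁ = 1, q₋₁ = 0):
  k = 0: a₀ = 8; p₀/q₀ = 8/1; p₀² − 78·q₀² = 64 − 78 = -14.
  k = 1: m = 8, d = 14, a = ⌊(8 + 8)/14⌋ = 1; p/q = (1·8 + 1)/(1·1 + 0) = 9/1; p² − 78·q² = 81 − 78 = 3.
  k = 2: m = 6, d = 3, a = ⌊(8 + 6)/3⌋ = 4; p/q = (4·9 + 8)/(4·1 + 1) = 44/5; p² − 78·q² = 1936 − 1950 = -14.
  k = 3: m = 6, d = 14, a = ⌊(8 + 6)/14⌋ = 1; p/q = (1·44 + 9)/(1·5 + 1) = 53/6; p² − 78·q² = 2809 − 2808 = 1.
  The first convergent with p² − 78·q² = 1 gives the fundamental solution (x₁, y₁) = (53, 6).
Step 2: Apply the recurrence (x_{n+1}, y_{n+1}) = (x₁x_n + 78y₁y_n, x₁y_n + y₁x_n) repeatedly.
  From (x_1, y_1) = (53, 6): x_2 = 53·53 + 78·6·6 = 5617; y_2 = 53·6 + 6·53 = 636.
  From (x_2, y_2) = (5617, 636): x_3 = 53·5617 + 78·6·636 = 595349; y_3 = 53·636 + 6·5617 = 67410.
Step 3: Verify x_3² - 78·y_3² = 354440431801 - 354440431800 = 1 (should be 1). ✓

(x_1, y_1) = (53, 6); (x_3, y_3) = (595349, 67410).


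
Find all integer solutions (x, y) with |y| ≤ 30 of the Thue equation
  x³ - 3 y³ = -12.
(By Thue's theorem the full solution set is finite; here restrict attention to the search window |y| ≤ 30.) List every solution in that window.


The equation is x³ - 3y³ = -12. For fixed y, x³ = 3·y³ − 12, so a solution requires the RHS to be a perfect cube.
Strategy: iterate y from -30 to 30, compute RHS = 3·y³ − 12, and check whether it is a (positive or negative) perfect cube.
Check small values of y:
  y = 0: RHS = -12 is not a perfect cube.
  y = 1: RHS = -9 is not a perfect cube.
  y = -1: RHS = -15 is not a perfect cube.
  y = 2: RHS = 12 is not a perfect cube.
  y = -2: RHS = -36 is not a perfect cube.
  y = 3: RHS = 69 is not a perfect cube.
  y = -3: RHS = -93 is not a perfect cube.
Continuing the search up to |y| = 30 finds no solutions either.
No (x, y) in the scanned range satisfies the equation.

No integer solutions with |y| ≤ 30.


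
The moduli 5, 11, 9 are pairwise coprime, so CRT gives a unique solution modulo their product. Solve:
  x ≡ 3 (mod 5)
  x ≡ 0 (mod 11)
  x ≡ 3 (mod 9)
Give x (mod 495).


Moduli 5, 11, 9 are pairwise coprime; by CRT there is a unique solution modulo M = 5 · 11 · 9 = 495.
Solve pairwise, accumulating the modulus:
  Start with x ≡ 3 (mod 5).
  Combine with x ≡ 0 (mod 11): since gcd(5, 11) = 1, we get a unique residue mod 55.
    Write x = 3 + 5·t and substitute into x ≡ 0 (mod 11): 5·t ≡ 0 − 3 = -3 (mod 11).
    Reduce coefficients mod 11: 5·t ≡ 8 (mod 11).
    The inverse of 5 mod 11 is 9 (since 5·9 = 45 = 4·11 + 1), so t ≡ 9·8 = 72 ≡ 6 (mod 11).
    Then x = 3 + 5·6 = 33, valid modulo lcm(5, 11) = 55: x ≡ 33 (mod 55).
  Combine with x ≡ 3 (mod 9): since gcd(55, 9) = 1, we get a unique residue mod 495.
    Write x = 33 + 55·t and substitute into x ≡ 3 (mod 9): 55·t ≡ 3 − 33 = -30 (mod 9).
    Reduce coefficients mod 9: 1·t ≡ 6 (mod 9).
    So t ≡ 6 (mod 9).
    Then x = 33 + 55·6 = 363, valid modulo lcm(55, 9) = 495: x ≡ 363 (mod 495).
Verify: 363 mod 5 = 3 ✓, 363 mod 11 = 0 ✓, 363 mod 9 = 3 ✓.

x ≡ 363 (mod 495).


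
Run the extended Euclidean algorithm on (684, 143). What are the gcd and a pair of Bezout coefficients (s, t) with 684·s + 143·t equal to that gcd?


Euclidean algorithm on (684, 143) — divide until remainder is 0:
  684 = 4 · 143 + 112
  143 = 1 · 112 + 31
  112 = 3 · 31 + 19
  31 = 1 · 19 + 12
  19 = 1 · 12 + 7
  12 = 1 · 7 + 5
  7 = 1 · 5 + 2
  5 = 2 · 2 + 1
  2 = 2 · 1 + 0
gcd(684, 143) = 1.
Track Bezout coefficients alongside the remainders: start with r₀ = 684 = a·1 + b·0 (s = 1, t = 0) and r₁ = 143 = a·0 + b·1 (s = 0, t = 1); each new remainder r_{k+1} = r_{k-1} − q_k·r_k inherits s_{k+1} = s_{k-1} − q_k·s_k, t_{k+1} = t_{k-1} − q_k·t_k, so r_k = a·s_k + b·t_k at every step:
  q = 4: r = 112, s = 1 − 4·0 = 1, t = 0 − 4·1 = -4  (check: 684·1 + 143·(-4) = 112)
  q = 1: r = 31, s = 0 − 1·1 = -1, t = 1 − 1·(-4) = 5  (check: 684·(-1) + 143·5 = 31)
  q = 3: r = 19, s = 1 − 3·(-1) = 4, t = -4 − 3·5 = -19  (check: 684·4 + 143·(-19) = 19)
  q = 1: r = 12, s = -1 − 1·4 = -5, t = 5 − 1·(-19) = 24  (check: 684·(-5) + 143·24 = 12)
  q = 1: r = 7, s = 4 − 1·(-5) = 9, t = -19 − 1·24 = -43  (check: 684·9 + 143·(-43) = 7)
  q = 1: r = 5, s = -5 − 1·9 = -14, t = 24 − 1·(-43) = 67  (check: 684·(-14) + 143·67 = 5)
  q = 1: r = 2, s = 9 − 1·(-14) = 23, t = -43 − 1·67 = -110  (check: 684·23 + 143·(-110) = 2)
  q = 2: r = 1, s = -14 − 2·23 = -60, t = 67 − 2·(-110) = 287  (check: 684·(-60) + 143·287 = 1)
The row with r = 1 (the gcd) gives the Bezout coefficients s = -60, t = 287.
Result: 684 · (-60) + 143 · (287) = 1.

gcd(684, 143) = 1; s = -60, t = 287 (check: 684·(-60) + 143·287 = 1).


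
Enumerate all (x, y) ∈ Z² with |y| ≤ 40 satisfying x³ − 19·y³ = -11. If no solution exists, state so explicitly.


The equation is x³ - 19y³ = -11. For fixed y, x³ = 19·y³ − 11, so a solution requires the RHS to be a perfect cube.
Strategy: iterate y from -40 to 40, compute RHS = 19·y³ − 11, and check whether it is a (positive or negative) perfect cube.
Check small values of y:
  y = 0: RHS = -11 is not a perfect cube.
  y = 1: RHS = 8 = (2)³ ⇒ x = 2 works.
  y = -1: RHS = -30 is not a perfect cube.
  y = 2: RHS = 141 is not a perfect cube.
  y = -2: RHS = -163 is not a perfect cube.
  y = 3: RHS = 502 is not a perfect cube.
  y = -3: RHS = -524 is not a perfect cube.
Continuing the search up to |y| = 40 finds no further solutions beyond those listed.
Collected solutions: (2, 1).

Solutions (with |y| ≤ 40): (2, 1).


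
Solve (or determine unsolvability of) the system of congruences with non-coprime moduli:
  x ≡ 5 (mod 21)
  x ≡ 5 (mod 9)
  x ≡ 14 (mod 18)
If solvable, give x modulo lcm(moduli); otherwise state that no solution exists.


Moduli 21, 9, 18 are not pairwise coprime, so CRT works modulo lcm(m_i) when all pairwise compatibility conditions hold.
Pairwise compatibility: gcd(m_i, m_j) must divide a_i - a_j for every pair.
Merge one congruence at a time:
  Start: x ≡ 5 (mod 21).
  Combine with x ≡ 5 (mod 9): gcd(21, 9) = 3; 5 - 5 = 0, which IS divisible by 3, so compatible.
    Write x = 5 + 21·t and substitute into x ≡ 5 (mod 9): 21·t ≡ 5 − 5 = 0 (mod 9).
    Divide the congruence (and modulus) by g = 3: 7·t ≡ 0 (mod 3).
    Reduce coefficients mod 3: 1·t ≡ 0 (mod 3).
    So t ≡ 0 (mod 3).
    Then x = 5 + 21·0 = 5, valid modulo lcm(21, 9) = 63: x ≡ 5 (mod 63).
  Combine with x ≡ 14 (mod 18): gcd(63, 18) = 9; 14 - 5 = 9, which IS divisible by 9, so compatible.
    Write x = 5 + 63·t and substitute into x ≡ 14 (mod 18): 63·t ≡ 14 − 5 = 9 (mod 18).
    Divide the congruence (and modulus) by g = 9: 7·t ≡ 1 (mod 2).
    Reduce coefficients mod 2: 1·t ≡ 1 (mod 2).
    So t ≡ 1 (mod 2).
    Then x = 5 + 63·1 = 68, valid modulo lcm(63, 18) = 126: x ≡ 68 (mod 126).
Verify: 68 mod 21 = 5, 68 mod 9 = 5, 68 mod 18 = 14.

x ≡ 68 (mod 126).


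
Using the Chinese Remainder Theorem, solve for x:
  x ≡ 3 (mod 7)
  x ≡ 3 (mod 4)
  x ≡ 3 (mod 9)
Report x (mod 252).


Moduli 7, 4, 9 are pairwise coprime; by CRT there is a unique solution modulo M = 7 · 4 · 9 = 252.
Solve pairwise, accumulating the modulus:
  Start with x ≡ 3 (mod 7).
  Combine with x ≡ 3 (mod 4): since gcd(7, 4) = 1, we get a unique residue mod 28.
    Write x = 3 + 7·t and substitute into x ≡ 3 (mod 4): 7·t ≡ 3 − 3 = 0 (mod 4).
    Reduce coefficients mod 4: 3·t ≡ 0 (mod 4).
    The inverse of 3 mod 4 is 3 (since 3·3 = 9 = 2·4 + 1), so t ≡ 3·0 = 0 ≡ 0 (mod 4).
    Then x = 3 + 7·0 = 3, valid modulo lcm(7, 4) = 28: x ≡ 3 (mod 28).
  Combine with x ≡ 3 (mod 9): since gcd(28, 9) = 1, we get a unique residue mod 252.
    Write x = 3 + 28·t and substitute into x ≡ 3 (mod 9): 28·t ≡ 3 − 3 = 0 (mod 9).
    Reduce coefficients mod 9: 1·t ≡ 0 (mod 9).
    So t ≡ 0 (mod 9).
    Then x = 3 + 28·0 = 3, valid modulo lcm(28, 9) = 252: x ≡ 3 (mod 252).
Verify: 3 mod 7 = 3 ✓, 3 mod 4 = 3 ✓, 3 mod 9 = 3 ✓.

x ≡ 3 (mod 252).


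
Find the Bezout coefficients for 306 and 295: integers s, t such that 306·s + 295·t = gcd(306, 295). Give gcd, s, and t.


Euclidean algorithm on (306, 295) — divide until remainder is 0:
  306 = 1 · 295 + 11
  295 = 26 · 11 + 9
  11 = 1 · 9 + 2
  9 = 4 · 2 + 1
  2 = 2 · 1 + 0
gcd(306, 295) = 1.
Track Bezout coefficients alongside the remainders: start with r₀ = 306 = a·1 + b·0 (s = 1, t = 0) and r₁ = 295 = a·0 + b·1 (s = 0, t = 1); each new remainder r_{k+1} = r_{k-1} − q_k·r_k inherits s_{k+1} = s_{k-1} − q_k·s_k, t_{k+1} = t_{k-1} − q_k·t_k, so r_k = a·s_k + b·t_k at every step:
  q = 1: r = 11, s = 1 − 1·0 = 1, t = 0 − 1·1 = -1  (check: 306·1 + 295·(-1) = 11)
  q = 26: r = 9, s = 0 − 26·1 = -26, t = 1 − 26·(-1) = 27  (check: 306·(-26) + 295·27 = 9)
  q = 1: r = 2, s = 1 − 1·(-26) = 27, t = -1 − 1·27 = -28  (check: 306·27 + 295·(-28) = 2)
  q = 4: r = 1, s = -26 − 4·27 = -134, t = 27 − 4·(-28) = 139  (check: 306·(-134) + 295·139 = 1)
The row with r = 1 (the gcd) gives the Bezout coefficients s = -134, t = 139.
Result: 306 · (-134) + 295 · (139) = 1.

gcd(306, 295) = 1; s = -134, t = 139 (check: 306·(-134) + 295·139 = 1).


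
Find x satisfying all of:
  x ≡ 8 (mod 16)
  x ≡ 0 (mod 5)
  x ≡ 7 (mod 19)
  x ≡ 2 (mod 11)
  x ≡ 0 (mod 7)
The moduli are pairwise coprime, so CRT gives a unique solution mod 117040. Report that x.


Product of moduli M = 16 · 5 · 19 · 11 · 7 = 117040.
Merge one congruence at a time:
  Start: x ≡ 8 (mod 16).
  Combine with x ≡ 0 (mod 5); new modulus lcm = 80.
    Write x = 8 + 16·t and substitute into x ≡ 0 (mod 5): 16·t ≡ 0 − 8 = -8 (mod 5).
    Reduce coefficients mod 5: 1·t ≡ 2 (mod 5).
    So t ≡ 2 (mod 5).
    Then x = 8 + 16·2 = 40, valid modulo lcm(16, 5) = 80: x ≡ 40 (mod 80).
  Combine with x ≡ 7 (mod 19); new modulus lcm = 1520.
    Write x = 40 + 80·t and substitute into x ≡ 7 (mod 19): 80·t ≡ 7 − 40 = -33 (mod 19).
    Reduce coefficients mod 19: 4·t ≡ 5 (mod 19).
    The inverse of 4 mod 19 is 5 (since 4·5 = 20 = 1·19 + 1), so t ≡ 5·5 = 25 ≡ 6 (mod 19).
    Then x = 40 + 80·6 = 520, valid modulo lcm(80, 19) = 1520: x ≡ 520 (mod 1520).
  Combine with x ≡ 2 (mod 11); new modulus lcm = 16720.
    Write x = 520 + 1520·t and substitute into x ≡ 2 (mod 11): 1520·t ≡ 2 − 520 = -518 (mod 11).
    Reduce coefficients mod 11: 2·t ≡ 10 (mod 11).
    The inverse of 2 mod 11 is 6 (since 2·6 = 12 = 1·11 + 1), so t ≡ 6·10 = 60 ≡ 5 (mod 11).
    Then x = 520 + 1520·5 = 8120, valid modulo lcm(1520, 11) = 16720: x ≡ 8120 (mod 16720).
  Combine with x ≡ 0 (mod 7); new modulus lcm = 117040.
    Write x = 8120 + 16720·t and substitute into x ≡ 0 (mod 7): 16720·t ≡ 0 − 8120 = -8120 (mod 7).
    Reduce coefficients mod 7: 4·t ≡ 0 (mod 7).
    The inverse of 4 mod 7 is 2 (since 4·2 = 8 = 1·7 + 1), so t ≡ 2·0 = 0 ≡ 0 (mod 7).
    Then x = 8120 + 16720·0 = 8120, valid modulo lcm(16720, 7) = 117040: x ≡ 8120 (mod 117040).
Verify against each original: 8120 mod 16 = 8, 8120 mod 5 = 0, 8120 mod 19 = 7, 8120 mod 11 = 2, 8120 mod 7 = 0.

x ≡ 8120 (mod 117040).


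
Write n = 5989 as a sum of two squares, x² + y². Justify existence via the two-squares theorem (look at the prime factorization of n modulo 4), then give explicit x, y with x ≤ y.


Step 1: Factor n = 5989 = 53 · 113.
Step 2: Check the mod-4 condition on each prime factor: 53 ≡ 1 (mod 4), exponent 1; 113 ≡ 1 (mod 4), exponent 1.
All primes ≡ 3 (mod 4) appear to even exponent (or don't appear), so by the two-squares theorem n IS expressible as a sum of two squares.
Step 3: Build a representation. Here n = 53 · 113 is a product of primes ≡ 1 (mod 4). Each prime p ≡ 1 (mod 4) is itself a sum of two squares; find a² by testing p − a² for a perfect square:
  53: 53 − 1² = 52, 53 − 2² = 49 = 7² ⇒ 53 = 2² + 7².
  113: 113 − 1² = 112, 113 − 2² = 109, 113 − 3² = 104, 113 − 4² = 97, 113 − 5² = 88, 113 − 6² = 77, 113 − 7² = 64 = 8² ⇒ 113 = 7² + 8².
  Combine using the Brahmagupta–Fibonacci identity (a² + b²)(c² + d²) = (ac − bd)² + (ad + bc)² = (ac + bd)² + (ad − bc)²:
  53 · 113 = 5989: from (2² + 7²)(7² + 8²), take (2·7 − 7·8, 2·8 + 7·7) = (14 − 56, 16 + 49) = (-42, 65); dropping signs (only squares matter) gives (42, 65); check 42² + 65² = 1764 + 4225 = 5989 ✓.
Step 4: Order so x ≤ y and verify: 42² + 65² = 1764 + 4225 = 5989 = n. ✓

n = 5989 = 42² + 65² (one valid representation with x ≤ y).


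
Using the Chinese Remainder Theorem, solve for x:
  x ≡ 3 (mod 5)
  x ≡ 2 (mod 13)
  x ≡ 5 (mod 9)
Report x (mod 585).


Moduli 5, 13, 9 are pairwise coprime; by CRT there is a unique solution modulo M = 5 · 13 · 9 = 585.
Solve pairwise, accumulating the modulus:
  Start with x ≡ 3 (mod 5).
  Combine with x ≡ 2 (mod 13): since gcd(5, 13) = 1, we get a unique residue mod 65.
    Write x = 3 + 5·t and substitute into x ≡ 2 (mod 13): 5·t ≡ 2 − 3 = -1 (mod 13).
    Reduce coefficients mod 13: 5·t ≡ 12 (mod 13).
    The inverse of 5 mod 13 is 8 (since 5·8 = 40 = 3·13 + 1), so t ≡ 8·12 = 96 ≡ 5 (mod 13).
    Then x = 3 + 5·5 = 28, valid modulo lcm(5, 13) = 65: x ≡ 28 (mod 65).
  Combine with x ≡ 5 (mod 9): since gcd(65, 9) = 1, we get a unique residue mod 585.
    Write x = 28 + 65·t and substitute into x ≡ 5 (mod 9): 65·t ≡ 5 − 28 = -23 (mod 9).
    Reduce coefficients mod 9: 2·t ≡ 4 (mod 9).
    The inverse of 2 mod 9 is 5 (since 2·5 = 10 = 1·9 + 1), so t ≡ 5·4 = 20 ≡ 2 (mod 9).
    Then x = 28 + 65·2 = 158, valid modulo lcm(65, 9) = 585: x ≡ 158 (mod 585).
Verify: 158 mod 5 = 3 ✓, 158 mod 13 = 2 ✓, 158 mod 9 = 5 ✓.

x ≡ 158 (mod 585).


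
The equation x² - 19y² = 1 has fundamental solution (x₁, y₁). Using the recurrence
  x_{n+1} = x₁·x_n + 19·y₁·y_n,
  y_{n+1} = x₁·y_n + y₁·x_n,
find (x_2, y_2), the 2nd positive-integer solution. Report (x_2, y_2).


Step 1: Find the fundamental solution (x₁, y₁) of x² - 19y² = 1.
  Expand √19 as a continued fraction. a₀ = ⌊√19⌋ = 4; iterate m_{k+1} = d_k·a_k − m_k, d_{k+1} = (19 − m_{k+1}²)/d_k, a_{k+1} = ⌊(a₀ + m_{k+1})/d_{k+1}⌋ (starting m₀ = 0, d₀ = 1), with convergents p_k = a_k·p_{k-1} + p_{k-2}, q_k = a_k·q_{k-1} + q_{k-2} (p₋₁ = 1, q₋₁ = 0):
  k = 0: a₀ = 4; p₀/q₀ = 4/1; p₀² − 19·q₀² = 16 − 19 = -3.
  k = 1: m = 4, d = 3, a = ⌊(4 + 4)/3⌋ = 2; p/q = (2·4 + 1)/(2·1 + 0) = 9/2; p² − 19·q² = 81 − 76 = 5.
  k = 2: m = 2, d = 5, a = ⌊(4 + 2)/5⌋ = 1; p/q = (1·9 + 4)/(1·2 + 1) = 13/3; p² − 19·q² = 169 − 171 = -2.
  k = 3: m = 3, d = 2, a = ⌊(4 + 3)/2⌋ = 3; p/q = (3·13 + 9)/(3·3 + 2) = 48/11; p² − 19·q² = 2304 − 2299 = 5.
  k = 4: m = 3, d = 5, a = ⌊(4 + 3)/5⌋ = 1; p/q = (1·48 + 13)/(1·11 + 3) = 61/14; p² − 19·q² = 3721 − 3724 = -3.
  k = 5: m = 2, d = 3, a = ⌊(4 + 2)/3⌋ = 2; p/q = (2·61 + 48)/(2·14 + 11) = 170/39; p² − 19·q² = 28900 − 28899 = 1.
  The first convergent with p² − 19·q² = 1 gives the fundamental solution (x₁, y₁) = (170, 39).
Step 2: Apply the recurrence (x_{n+1}, y_{n+1}) = (x₁x_n + 19y₁y_n, x₁y_n + y₁x_n) repeatedly.
  From (x_1, y_1) = (170, 39): x_2 = 170·170 + 19·39·39 = 57799; y_2 = 170·39 + 39·170 = 13260.
Step 3: Verify x_2² - 19·y_2² = 3340724401 - 3340724400 = 1 (should be 1). ✓

(x_1, y_1) = (170, 39); (x_2, y_2) = (57799, 13260).


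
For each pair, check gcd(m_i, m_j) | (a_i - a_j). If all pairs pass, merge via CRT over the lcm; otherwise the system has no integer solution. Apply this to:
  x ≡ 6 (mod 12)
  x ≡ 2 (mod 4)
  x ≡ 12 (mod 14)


Moduli 12, 4, 14 are not pairwise coprime, so CRT works modulo lcm(m_i) when all pairwise compatibility conditions hold.
Pairwise compatibility: gcd(m_i, m_j) must divide a_i - a_j for every pair.
Merge one congruence at a time:
  Start: x ≡ 6 (mod 12).
  Combine with x ≡ 2 (mod 4): gcd(12, 4) = 4; 2 - 6 = -4, which IS divisible by 4, so compatible.
    Write x = 6 + 12·t and substitute into x ≡ 2 (mod 4): 12·t ≡ 2 − 6 = -4 (mod 4).
    Divide the congruence (and modulus) by g = 4: 3·t ≡ -1 (mod 1).
    Modulo 1 every t works; take t = 0.
    Then x = 6 + 12·0 = 6, valid modulo lcm(12, 4) = 12: x ≡ 6 (mod 12).
  Combine with x ≡ 12 (mod 14): gcd(12, 14) = 2; 12 - 6 = 6, which IS divisible by 2, so compatible.
    Write x = 6 + 12·t and substitute into x ≡ 12 (mod 14): 12·t ≡ 12 − 6 = 6 (mod 14).
    Divide the congruence (and modulus) by g = 2: 6·t ≡ 3 (mod 7).
    The inverse of 6 mod 7 is 6 (since 6·6 = 36 = 5·7 + 1), so t ≡ 6·3 = 18 ≡ 4 (mod 7).
    Then x = 6 + 12·4 = 54, valid modulo lcm(12, 14) = 84: x ≡ 54 (mod 84).
Verify: 54 mod 12 = 6, 54 mod 4 = 2, 54 mod 14 = 12.

x ≡ 54 (mod 84).


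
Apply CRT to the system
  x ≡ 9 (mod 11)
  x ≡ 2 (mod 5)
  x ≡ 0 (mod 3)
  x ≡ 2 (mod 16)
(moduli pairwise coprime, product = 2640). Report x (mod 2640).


Product of moduli M = 11 · 5 · 3 · 16 = 2640.
Merge one congruence at a time:
  Start: x ≡ 9 (mod 11).
  Combine with x ≡ 2 (mod 5); new modulus lcm = 55.
    Write x = 9 + 11·t and substitute into x ≡ 2 (mod 5): 11·t ≡ 2 − 9 = -7 (mod 5).
    Reduce coefficients mod 5: 1·t ≡ 3 (mod 5).
    So t ≡ 3 (mod 5).
    Then x = 9 + 11·3 = 42, valid modulo lcm(11, 5) = 55: x ≡ 42 (mod 55).
  Combine with x ≡ 0 (mod 3); new modulus lcm = 165.
    Write x = 42 + 55·t and substitute into x ≡ 0 (mod 3): 55·t ≡ 0 − 42 = -42 (mod 3).
    Reduce coefficients mod 3: 1·t ≡ 0 (mod 3).
    So t ≡ 0 (mod 3).
    Then x = 42 + 55·0 = 42, valid modulo lcm(55, 3) = 165: x ≡ 42 (mod 165).
  Combine with x ≡ 2 (mod 16); new modulus lcm = 2640.
    Write x = 42 + 165·t and substitute into x ≡ 2 (mod 16): 165·t ≡ 2 − 42 = -40 (mod 16).
    Reduce coefficients mod 16: 5·t ≡ 8 (mod 16).
    The inverse of 5 mod 16 is 13 (since 5·13 = 65 = 4·16 + 1), so t ≡ 13·8 = 104 ≡ 8 (mod 16).
    Then x = 42 + 165·8 = 1362, valid modulo lcm(165, 16) = 2640: x ≡ 1362 (mod 2640).
Verify against each original: 1362 mod 11 = 9, 1362 mod 5 = 2, 1362 mod 3 = 0, 1362 mod 16 = 2.

x ≡ 1362 (mod 2640).
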